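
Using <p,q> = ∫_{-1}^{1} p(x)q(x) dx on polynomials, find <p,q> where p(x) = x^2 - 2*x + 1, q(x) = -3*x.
<p,q> = 4

Expand the product: p(x)·q(x) = -3*x^3 + 6*x^2 - 3*x.
∫_{-1}^{1} of each monomial x^k gives [2/(k+1) if k even, 0 if k odd]. Integrating term-by-term (or equivalently evaluating the antiderivative F(x) = -3*x^4/4 + 2*x^3 - 3*x^2/2 at the endpoints):
  F(1) − F(−1) = -1/4 − (-17/4) = 4.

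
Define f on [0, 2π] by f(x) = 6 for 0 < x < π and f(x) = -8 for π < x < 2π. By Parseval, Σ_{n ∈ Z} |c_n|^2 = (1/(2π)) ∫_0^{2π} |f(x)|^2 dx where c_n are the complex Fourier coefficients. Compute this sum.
Σ |c_n|^2 = 50

Parseval equates the L^2 energy of f (normalised by 1/(2π)) with the ℓ^2 sum of its Fourier coefficients: (1/(2π)) ∫_0^{2π} |f|^2 = Σ |c_n|^2.
Compute the left side: (1/(2π)) [∫_0^π 6^2 dx + ∫_π^{2π} (-8)^2 dx] = (1/(2π)) · (36π + 64π) = (36 + 64)/2 = 50.
So Σ_{n ∈ Z} |c_n|^2 = 50.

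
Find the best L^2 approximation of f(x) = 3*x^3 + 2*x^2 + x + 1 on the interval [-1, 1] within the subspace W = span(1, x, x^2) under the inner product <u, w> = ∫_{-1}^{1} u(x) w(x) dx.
g(x) = 2*x^2 + 14*x/5 + 1

The best approximation g ∈ W is the orthogonal projection of f onto W. Writing g = a_0 + a_1 x + a_2 x^2, the coefficients solve the normal equations G · a = b where
  G_{ij} = <φ_i, φ_j> and b_i = <f, φ_i>, with φ_0 = 1, φ_1 = x, φ_2 = x^2.
G =
  [2, 0, 2/3]
  [0, 2/3, 0]
  [2/3, 0, 2/5],
b = (10/3, 28/15, 22/15).
Solving gives a_0 = 1, a_1 = 14/5, a_2 = 2, so
  g(x) = 2*x^2 + 14*x/5 + 1.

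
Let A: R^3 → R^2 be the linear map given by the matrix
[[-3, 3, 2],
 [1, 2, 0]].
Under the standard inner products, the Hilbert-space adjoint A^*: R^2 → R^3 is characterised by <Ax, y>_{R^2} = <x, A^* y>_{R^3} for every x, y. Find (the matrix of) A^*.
A^* = A^T =
[[-3, 1],
 [3, 2],
 [2, 0]]

For real matrices with standard dot products, the defining identity <Ax, y> = <x, A^* y> gives (Ax)^T y = x^T (A^*) y, i.e. x^T A^T y = x^T (A^*) y. Since this holds for all x, y, we must have A^* = A^T. Therefore
A^* =
[[-3, 1],
 [3, 2],
 [2, 0]].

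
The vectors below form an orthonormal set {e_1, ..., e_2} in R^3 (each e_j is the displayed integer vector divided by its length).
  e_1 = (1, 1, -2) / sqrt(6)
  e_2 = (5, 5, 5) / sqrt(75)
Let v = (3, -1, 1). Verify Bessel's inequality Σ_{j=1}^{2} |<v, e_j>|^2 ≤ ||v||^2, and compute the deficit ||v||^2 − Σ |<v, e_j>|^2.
Σ |<v, e_j>|^2 = 3; ||v||^2 = 11; deficit = 8

Write each e_j = u_j / sqrt(<u_j, u_j>) where u_j is the displayed integer vector. Then <v, e_j> = <v, u_j> / sqrt(<u_j, u_j>), so |<v, e_j>|^2 = <v, u_j>^2 / <u_j, u_j>.
Coefficients: <v, e_1> = 0/sqrt(6), <v, e_2> = 15/sqrt(75).
Square and sum: Σ |<v, e_j>|^2 = 3.
Compute ||v||^2 = v·v = 11.
Deficit = 11 − 3 = 8 ≥ 0, confirming Bessel's inequality. (The deficit equals ||v − Σ <v,e_j> e_j||^2, the squared distance from v to span{e_j}.)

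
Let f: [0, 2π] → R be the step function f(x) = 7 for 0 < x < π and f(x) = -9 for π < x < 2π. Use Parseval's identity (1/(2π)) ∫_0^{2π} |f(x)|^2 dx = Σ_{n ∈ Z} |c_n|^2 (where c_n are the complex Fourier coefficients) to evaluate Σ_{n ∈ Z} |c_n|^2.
Σ |c_n|^2 = 65

Parseval equates the L^2 energy of f (normalised by 1/(2π)) with the ℓ^2 sum of its Fourier coefficients: (1/(2π)) ∫_0^{2π} |f|^2 = Σ |c_n|^2.
Compute the left side: (1/(2π)) [∫_0^π 7^2 dx + ∫_π^{2π} (-9)^2 dx] = (1/(2π)) · (49π + 81π) = (49 + 81)/2 = 65.
So Σ_{n ∈ Z} |c_n|^2 = 65.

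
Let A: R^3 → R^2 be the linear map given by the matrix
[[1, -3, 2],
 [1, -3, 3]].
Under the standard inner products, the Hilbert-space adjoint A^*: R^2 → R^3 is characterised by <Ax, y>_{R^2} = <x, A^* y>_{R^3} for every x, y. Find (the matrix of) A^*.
A^* = A^T =
[[1, 1],
 [-3, -3],
 [2, 3]]

For real matrices with standard dot products, the defining identity <Ax, y> = <x, A^* y> gives (Ax)^T y = x^T (A^*) y, i.e. x^T A^T y = x^T (A^*) y. Since this holds for all x, y, we must have A^* = A^T. Therefore
A^* =
[[1, 1],
 [-3, -3],
 [2, 3]].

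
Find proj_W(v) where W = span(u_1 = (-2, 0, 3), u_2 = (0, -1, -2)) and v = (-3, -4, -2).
proj_W(v) = (-96/29, -104/29, -64/29)

Set up U = [u_1 | ... | u_2] ∈ R^(3×2). The projector onto W = col(U) is P = U (U^T U)^(-1) U^T.
Compute U^T U =
  [13, -6]
  [-6, 5],
and U^T v = (0, 8).
Solve U^T U · c = U^T v for the coefficients: c = (48/29, 104/29). The projection is proj_W(v) = U c.
Check: (v - proj_W(v)) · u_1 = 0  (should be 0).
Check: (v - proj_W(v)) · u_2 = 0  (should be 0).
Result: proj_W(v) = (-96/29, -104/29, -64/29).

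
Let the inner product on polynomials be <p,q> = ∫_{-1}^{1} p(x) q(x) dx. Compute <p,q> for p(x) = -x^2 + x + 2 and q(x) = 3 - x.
<p,q> = 28/3

Expand the product: p(x)·q(x) = x^3 - 4*x^2 + x + 6.
∫_{-1}^{1} of each monomial x^k gives [2/(k+1) if k even, 0 if k odd]. Integrating term-by-term (or equivalently evaluating the antiderivative F(x) = x^4/4 - 4*x^3/3 + x^2/2 + 6*x at the endpoints):
  F(1) − F(−1) = 65/12 − (-47/12) = 28/3.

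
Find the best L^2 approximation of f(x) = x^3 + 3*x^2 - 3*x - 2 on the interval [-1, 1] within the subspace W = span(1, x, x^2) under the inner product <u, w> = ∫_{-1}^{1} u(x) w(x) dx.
g(x) = 3*x^2 - 12*x/5 - 2

The best approximation g ∈ W is the orthogonal projection of f onto W. Writing g = a_0 + a_1 x + a_2 x^2, the coefficients solve the normal equations G · a = b where
  G_{ij} = <φ_i, φ_j> and b_i = <f, φ_i>, with φ_0 = 1, φ_1 = x, φ_2 = x^2.
G =
  [2, 0, 2/3]
  [0, 2/3, 0]
  [2/3, 0, 2/5],
b = (-2, -8/5, -2/15).
Solving gives a_0 = -2, a_1 = -12/5, a_2 = 3, so
  g(x) = 3*x^2 - 12*x/5 - 2.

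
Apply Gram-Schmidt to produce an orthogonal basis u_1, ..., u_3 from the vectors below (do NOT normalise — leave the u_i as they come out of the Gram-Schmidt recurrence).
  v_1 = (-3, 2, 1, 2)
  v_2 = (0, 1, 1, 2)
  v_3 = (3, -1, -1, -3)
Orthogonal basis:
  u_1 = (-3, 2, 1, 2)
  u_2 = (7/6, 2/9, 11/18, 11/9)
  u_3 = (21/59, 63/59, 11/59, -37/59)

Apply the Gram-Schmidt recurrence
  u_1 = v_1
  u_i = v_i − Σ_{j<i} ((v_i · u_j) / (u_j · u_j)) · u_j.

Step by step this gives:
  u_1 = (-3, 2, 1, 2)
  u_2 = (7/6, 2/9, 11/18, 11/9)
  u_3 = (21/59, 63/59, 11/59, -37/59)

Orthogonality check:
  u_2 · u_1 = 0 (should be 0)
  u_3 · u_1 = 0 (should be 0)
  u_3 · u_2 = 0 (should be 0)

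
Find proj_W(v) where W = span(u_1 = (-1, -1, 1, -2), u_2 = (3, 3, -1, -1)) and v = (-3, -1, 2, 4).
proj_W(v) = (-278/115, -278/115, 6/115, 396/115)

Set up U = [u_1 | ... | u_2] ∈ R^(4×2). The projector onto W = col(U) is P = U (U^T U)^(-1) U^T.
Compute U^T U =
  [7, -5]
  [-5, 20],
and U^T v = (-2, -18).
Solve U^T U · c = U^T v for the coefficients: c = (-26/23, -136/115). The projection is proj_W(v) = U c.
Check: (v - proj_W(v)) · u_1 = 0  (should be 0).
Check: (v - proj_W(v)) · u_2 = 0  (should be 0).
Result: proj_W(v) = (-278/115, -278/115, 6/115, 396/115).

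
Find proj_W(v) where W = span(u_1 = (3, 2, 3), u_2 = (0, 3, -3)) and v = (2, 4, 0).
proj_W(v) = (96/43, 166/43, -6/43)

Set up U = [u_1 | ... | u_2] ∈ R^(3×2). The projector onto W = col(U) is P = U (U^T U)^(-1) U^T.
Compute U^T U =
  [22, -3]
  [-3, 18],
and U^T v = (14, 12).
Solve U^T U · c = U^T v for the coefficients: c = (32/43, 34/43). The projection is proj_W(v) = U c.
Check: (v - proj_W(v)) · u_1 = 0  (should be 0).
Check: (v - proj_W(v)) · u_2 = 0  (should be 0).
Result: proj_W(v) = (96/43, 166/43, -6/43).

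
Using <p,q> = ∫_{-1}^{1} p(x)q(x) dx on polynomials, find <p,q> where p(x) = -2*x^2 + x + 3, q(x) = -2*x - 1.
<p,q> = -6

Expand the product: p(x)·q(x) = 4*x^3 - 7*x - 3.
∫_{-1}^{1} of each monomial x^k gives [2/(k+1) if k even, 0 if k odd]. Integrating term-by-term (or equivalently evaluating the antiderivative F(x) = x^4 - 7*x^2/2 - 3*x at the endpoints):
  F(1) − F(−1) = -11/2 − (1/2) = -6.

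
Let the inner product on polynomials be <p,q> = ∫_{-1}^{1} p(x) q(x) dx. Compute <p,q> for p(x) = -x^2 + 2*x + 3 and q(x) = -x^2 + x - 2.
<p,q> = -164/15

Expand the product: p(x)·q(x) = x^4 - 3*x^3 + x^2 - x - 6.
∫_{-1}^{1} of each monomial x^k gives [2/(k+1) if k even, 0 if k odd]. Integrating term-by-term (or equivalently evaluating the antiderivative F(x) = x^5/5 - 3*x^4/4 + x^3/3 - x^2/2 - 6*x at the endpoints):
  F(1) − F(−1) = -403/60 − (253/60) = -164/15.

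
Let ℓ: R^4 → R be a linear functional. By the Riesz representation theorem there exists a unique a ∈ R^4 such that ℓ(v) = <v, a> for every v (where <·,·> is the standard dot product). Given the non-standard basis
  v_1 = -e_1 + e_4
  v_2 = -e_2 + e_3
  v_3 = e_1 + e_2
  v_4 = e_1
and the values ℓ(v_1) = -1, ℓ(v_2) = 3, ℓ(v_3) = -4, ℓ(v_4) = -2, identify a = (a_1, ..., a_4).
a = (-2, -2, 1, -3)

Write a = (a_1, ..., a_4) in the standard basis. For each basis vector v_i, ℓ(v_i) = <v_i, a> is a linear equation in the a_j's. Collect the n equations into a matrix system V a = ℓ, where row i of V is v_i (expressed in the standard basis). Since V is invertible (lower-triangular with 1s on the diagonal, up to permutation), solve by back-substitution:
  V =
[[-1, 0, 0, 1],
 [0, -1, 1, 0],
 [1, 1, 0, 0],
 [1, 0, 0, 0]]
  V a = (-1, 3, -4, -2)
Solving gives a = (-2, -2, 1, -3).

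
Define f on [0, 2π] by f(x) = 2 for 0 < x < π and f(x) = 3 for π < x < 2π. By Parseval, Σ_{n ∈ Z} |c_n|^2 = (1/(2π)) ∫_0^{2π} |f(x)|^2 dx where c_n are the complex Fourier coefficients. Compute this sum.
Σ |c_n|^2 = 13/2

Parseval equates the L^2 energy of f (normalised by 1/(2π)) with the ℓ^2 sum of its Fourier coefficients: (1/(2π)) ∫_0^{2π} |f|^2 = Σ |c_n|^2.
Compute the left side: (1/(2π)) [∫_0^π 2^2 dx + ∫_π^{2π} 3^2 dx] = (1/(2π)) · (4π + 9π) = (4 + 9)/2 = 13/2.
So Σ_{n ∈ Z} |c_n|^2 = 13/2.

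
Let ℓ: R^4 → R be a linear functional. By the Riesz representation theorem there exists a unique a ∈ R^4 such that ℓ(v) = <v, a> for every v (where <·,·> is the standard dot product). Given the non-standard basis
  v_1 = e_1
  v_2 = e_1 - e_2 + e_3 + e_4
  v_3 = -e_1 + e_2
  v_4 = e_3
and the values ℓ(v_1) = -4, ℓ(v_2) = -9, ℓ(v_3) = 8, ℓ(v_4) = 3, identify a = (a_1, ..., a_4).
a = (-4, 4, 3, -4)

Write a = (a_1, ..., a_4) in the standard basis. For each basis vector v_i, ℓ(v_i) = <v_i, a> is a linear equation in the a_j's. Collect the n equations into a matrix system V a = ℓ, where row i of V is v_i (expressed in the standard basis). Since V is invertible (lower-triangular with 1s on the diagonal, up to permutation), solve by back-substitution:
  V =
[[1, 0, 0, 0],
 [1, -1, 1, 1],
 [-1, 1, 0, 0],
 [0, 0, 1, 0]]
  V a = (-4, -9, 8, 3)
Solving gives a = (-4, 4, 3, -4).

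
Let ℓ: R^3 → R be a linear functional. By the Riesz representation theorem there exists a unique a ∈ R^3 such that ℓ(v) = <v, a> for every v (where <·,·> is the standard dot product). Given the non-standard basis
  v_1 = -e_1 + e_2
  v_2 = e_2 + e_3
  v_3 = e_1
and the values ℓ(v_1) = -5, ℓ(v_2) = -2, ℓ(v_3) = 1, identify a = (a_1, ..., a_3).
a = (1, -4, 2)

Write a = (a_1, ..., a_3) in the standard basis. For each basis vector v_i, ℓ(v_i) = <v_i, a> is a linear equation in the a_j's. Collect the n equations into a matrix system V a = ℓ, where row i of V is v_i (expressed in the standard basis). Since V is invertible (lower-triangular with 1s on the diagonal, up to permutation), solve by back-substitution:
  V =
[[-1, 1, 0],
 [0, 1, 1],
 [1, 0, 0]]
  V a = (-5, -2, 1)
Solving gives a = (1, -4, 2).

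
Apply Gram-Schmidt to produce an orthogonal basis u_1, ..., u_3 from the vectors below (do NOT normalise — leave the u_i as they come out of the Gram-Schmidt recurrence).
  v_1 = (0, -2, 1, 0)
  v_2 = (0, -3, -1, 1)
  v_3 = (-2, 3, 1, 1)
Orthogonal basis:
  u_1 = (0, -2, 1, 0)
  u_2 = (0, -1, -2, 1)
  u_3 = (-2, 1/3, 2/3, 5/3)

Apply the Gram-Schmidt recurrence
  u_1 = v_1
  u_i = v_i − Σ_{j<i} ((v_i · u_j) / (u_j · u_j)) · u_j.

Step by step this gives:
  u_1 = (0, -2, 1, 0)
  u_2 = (0, -1, -2, 1)
  u_3 = (-2, 1/3, 2/3, 5/3)

Orthogonality check:
  u_2 · u_1 = 0 (should be 0)
  u_3 · u_1 = 0 (should be 0)
  u_3 · u_2 = 0 (should be 0)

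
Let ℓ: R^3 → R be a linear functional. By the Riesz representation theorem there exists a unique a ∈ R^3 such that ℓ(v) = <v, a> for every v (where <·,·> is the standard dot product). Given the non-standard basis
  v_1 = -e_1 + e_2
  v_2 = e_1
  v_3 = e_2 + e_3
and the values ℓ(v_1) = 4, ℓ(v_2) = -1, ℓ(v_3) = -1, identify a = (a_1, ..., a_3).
a = (-1, 3, -4)

Write a = (a_1, ..., a_3) in the standard basis. For each basis vector v_i, ℓ(v_i) = <v_i, a> is a linear equation in the a_j's. Collect the n equations into a matrix system V a = ℓ, where row i of V is v_i (expressed in the standard basis). Since V is invertible (lower-triangular with 1s on the diagonal, up to permutation), solve by back-substitution:
  V =
[[-1, 1, 0],
 [1, 0, 0],
 [0, 1, 1]]
  V a = (4, -1, -1)
Solving gives a = (-1, 3, -4).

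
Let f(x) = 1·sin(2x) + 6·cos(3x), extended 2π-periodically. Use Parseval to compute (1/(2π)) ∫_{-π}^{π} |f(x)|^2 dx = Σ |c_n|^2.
Σ |c_n|^2 = 37/2

Expand |f|^2 and use orthogonality of {sin(nx), cos(mx)} on [-π, π]:
  ∫_{-π}^{π} sin(nx)^2 dx = π, ∫ cos(mx)^2 dx = π, and cross terms integrate to 0.
So ∫_{-π}^{π} f(x)^2 dx = 1^2 · π + 6^2 · π = (1 + 36)π.
Divide by 2π: (1 + 36)/2 = 37/2.
By Parseval, this equals Σ |c_n|^2.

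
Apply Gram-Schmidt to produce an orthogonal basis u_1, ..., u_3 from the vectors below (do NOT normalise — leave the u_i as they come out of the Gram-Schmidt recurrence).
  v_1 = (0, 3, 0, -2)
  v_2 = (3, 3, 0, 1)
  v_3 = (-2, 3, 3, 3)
Orthogonal basis:
  u_1 = (0, 3, 0, -2)
  u_2 = (3, 18/13, 0, 27/13)
  u_3 = (-63/22, 21/11, 3, 63/22)

Apply the Gram-Schmidt recurrence
  u_1 = v_1
  u_i = v_i − Σ_{j<i} ((v_i · u_j) / (u_j · u_j)) · u_j.

Step by step this gives:
  u_1 = (0, 3, 0, -2)
  u_2 = (3, 18/13, 0, 27/13)
  u_3 = (-63/22, 21/11, 3, 63/22)

Orthogonality check:
  u_2 · u_1 = 0 (should be 0)
  u_3 · u_1 = 0 (should be 0)
  u_3 · u_2 = 0 (should be 0)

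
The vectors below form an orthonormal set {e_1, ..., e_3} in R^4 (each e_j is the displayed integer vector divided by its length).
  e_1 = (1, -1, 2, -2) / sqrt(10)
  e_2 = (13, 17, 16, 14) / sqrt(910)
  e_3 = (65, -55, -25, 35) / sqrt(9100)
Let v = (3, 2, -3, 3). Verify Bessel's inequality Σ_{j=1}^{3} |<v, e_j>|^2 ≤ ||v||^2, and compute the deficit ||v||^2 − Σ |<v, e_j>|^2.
Σ |<v, e_j>|^2 = 99/4; ||v||^2 = 31; deficit = 25/4

Write each e_j = u_j / sqrt(<u_j, u_j>) where u_j is the displayed integer vector. Then <v, e_j> = <v, u_j> / sqrt(<u_j, u_j>), so |<v, e_j>|^2 = <v, u_j>^2 / <u_j, u_j>.
Coefficients: <v, e_1> = -11/sqrt(10), <v, e_2> = 67/sqrt(910), <v, e_3> = 265/sqrt(9100).
Square and sum: Σ |<v, e_j>|^2 = 99/4.
Compute ||v||^2 = v·v = 31.
Deficit = 31 − 99/4 = 25/4 ≥ 0, confirming Bessel's inequality. (The deficit equals ||v − Σ <v,e_j> e_j||^2, the squared distance from v to span{e_j}.)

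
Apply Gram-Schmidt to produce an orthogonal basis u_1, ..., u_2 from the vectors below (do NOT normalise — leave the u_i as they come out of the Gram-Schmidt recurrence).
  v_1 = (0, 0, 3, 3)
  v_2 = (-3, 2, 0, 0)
Orthogonal basis:
  u_1 = (0, 0, 3, 3)
  u_2 = (-3, 2, 0, 0)

Apply the Gram-Schmidt recurrence
  u_1 = v_1
  u_i = v_i − Σ_{j<i} ((v_i · u_j) / (u_j · u_j)) · u_j.

Step by step this gives:
  u_1 = (0, 0, 3, 3)
  u_2 = (-3, 2, 0, 0)

Orthogonality check:
  u_2 · u_1 = 0 (should be 0)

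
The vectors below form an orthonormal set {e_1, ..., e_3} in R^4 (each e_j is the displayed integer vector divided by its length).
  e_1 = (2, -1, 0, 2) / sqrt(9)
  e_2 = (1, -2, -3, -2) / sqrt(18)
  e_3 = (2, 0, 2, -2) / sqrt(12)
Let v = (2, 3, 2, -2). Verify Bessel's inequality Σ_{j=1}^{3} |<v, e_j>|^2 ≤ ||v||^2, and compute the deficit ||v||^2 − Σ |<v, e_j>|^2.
Σ |<v, e_j>|^2 = 15; ||v||^2 = 21; deficit = 6

Write each e_j = u_j / sqrt(<u_j, u_j>) where u_j is the displayed integer vector. Then <v, e_j> = <v, u_j> / sqrt(<u_j, u_j>), so |<v, e_j>|^2 = <v, u_j>^2 / <u_j, u_j>.
Coefficients: <v, e_1> = -3/sqrt(9), <v, e_2> = -6/sqrt(18), <v, e_3> = 12/sqrt(12).
Square and sum: Σ |<v, e_j>|^2 = 15.
Compute ||v||^2 = v·v = 21.
Deficit = 21 − 15 = 6 ≥ 0, confirming Bessel's inequality. (The deficit equals ||v − Σ <v,e_j> e_j||^2, the squared distance from v to span{e_j}.)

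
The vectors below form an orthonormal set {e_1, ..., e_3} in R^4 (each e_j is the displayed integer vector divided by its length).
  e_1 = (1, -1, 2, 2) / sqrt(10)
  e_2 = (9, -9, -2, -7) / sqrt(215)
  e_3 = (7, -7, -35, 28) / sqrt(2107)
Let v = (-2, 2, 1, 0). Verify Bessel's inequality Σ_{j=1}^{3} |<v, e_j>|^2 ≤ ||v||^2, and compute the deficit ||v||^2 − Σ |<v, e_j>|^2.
Σ |<v, e_j>|^2 = 9; ||v||^2 = 9; deficit = 0

Write each e_j = u_j / sqrt(<u_j, u_j>) where u_j is the displayed integer vector. Then <v, e_j> = <v, u_j> / sqrt(<u_j, u_j>), so |<v, e_j>|^2 = <v, u_j>^2 / <u_j, u_j>.
Coefficients: <v, e_1> = -2/sqrt(10), <v, e_2> = -38/sqrt(215), <v, e_3> = -63/sqrt(2107).
Square and sum: Σ |<v, e_j>|^2 = 9.
Compute ||v||^2 = v·v = 9.
Deficit = 9 − 9 = 0 ≥ 0, confirming Bessel's inequality. (The deficit equals ||v − Σ <v,e_j> e_j||^2, the squared distance from v to span{e_j}.)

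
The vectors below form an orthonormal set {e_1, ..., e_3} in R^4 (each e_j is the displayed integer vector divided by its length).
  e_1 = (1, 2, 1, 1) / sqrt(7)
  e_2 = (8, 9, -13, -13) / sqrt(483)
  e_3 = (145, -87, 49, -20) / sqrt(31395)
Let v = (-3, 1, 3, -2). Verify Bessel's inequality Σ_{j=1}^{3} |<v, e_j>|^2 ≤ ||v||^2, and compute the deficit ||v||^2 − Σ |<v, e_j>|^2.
Σ |<v, e_j>|^2 = 473/91; ||v||^2 = 23; deficit = 1620/91

Write each e_j = u_j / sqrt(<u_j, u_j>) where u_j is the displayed integer vector. Then <v, e_j> = <v, u_j> / sqrt(<u_j, u_j>), so |<v, e_j>|^2 = <v, u_j>^2 / <u_j, u_j>.
Coefficients: <v, e_1> = 0/sqrt(7), <v, e_2> = -28/sqrt(483), <v, e_3> = -335/sqrt(31395).
Square and sum: Σ |<v, e_j>|^2 = 473/91.
Compute ||v||^2 = v·v = 23.
Deficit = 23 − 473/91 = 1620/91 ≥ 0, confirming Bessel's inequality. (The deficit equals ||v − Σ <v,e_j> e_j||^2, the squared distance from v to span{e_j}.)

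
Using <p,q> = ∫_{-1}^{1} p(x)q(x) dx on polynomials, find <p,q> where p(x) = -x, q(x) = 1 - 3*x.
<p,q> = 2

Expand the product: p(x)·q(x) = 3*x^2 - x.
∫_{-1}^{1} of each monomial x^k gives [2/(k+1) if k even, 0 if k odd]. Integrating term-by-term (or equivalently evaluating the antiderivative F(x) = x^3 - x^2/2 at the endpoints):
  F(1) − F(−1) = 1/2 − (-3/2) = 2.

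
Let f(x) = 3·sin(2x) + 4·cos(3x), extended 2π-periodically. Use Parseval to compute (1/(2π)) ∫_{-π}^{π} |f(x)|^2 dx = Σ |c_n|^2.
Σ |c_n|^2 = 25/2

Expand |f|^2 and use orthogonality of {sin(nx), cos(mx)} on [-π, π]:
  ∫_{-π}^{π} sin(nx)^2 dx = π, ∫ cos(mx)^2 dx = π, and cross terms integrate to 0.
So ∫_{-π}^{π} f(x)^2 dx = 3^2 · π + 4^2 · π = (9 + 16)π.
Divide by 2π: (9 + 16)/2 = 25/2.
By Parseval, this equals Σ |c_n|^2.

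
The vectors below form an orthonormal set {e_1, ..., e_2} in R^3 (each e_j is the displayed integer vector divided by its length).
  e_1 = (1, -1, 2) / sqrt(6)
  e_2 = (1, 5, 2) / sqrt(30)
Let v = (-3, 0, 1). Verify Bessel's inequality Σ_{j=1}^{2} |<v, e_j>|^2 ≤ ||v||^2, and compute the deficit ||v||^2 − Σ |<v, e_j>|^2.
Σ |<v, e_j>|^2 = 1/5; ||v||^2 = 10; deficit = 49/5

Write each e_j = u_j / sqrt(<u_j, u_j>) where u_j is the displayed integer vector. Then <v, e_j> = <v, u_j> / sqrt(<u_j, u_j>), so |<v, e_j>|^2 = <v, u_j>^2 / <u_j, u_j>.
Coefficients: <v, e_1> = -1/sqrt(6), <v, e_2> = -1/sqrt(30).
Square and sum: Σ |<v, e_j>|^2 = 1/5.
Compute ||v||^2 = v·v = 10.
Deficit = 10 − 1/5 = 49/5 ≥ 0, confirming Bessel's inequality. (The deficit equals ||v − Σ <v,e_j> e_j||^2, the squared distance from v to span{e_j}.)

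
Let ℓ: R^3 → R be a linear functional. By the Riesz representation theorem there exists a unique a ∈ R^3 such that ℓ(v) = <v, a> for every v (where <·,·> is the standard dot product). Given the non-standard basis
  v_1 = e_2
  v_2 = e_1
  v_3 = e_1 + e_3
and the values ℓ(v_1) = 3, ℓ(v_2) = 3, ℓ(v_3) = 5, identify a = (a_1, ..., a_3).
a = (3, 3, 2)

Write a = (a_1, ..., a_3) in the standard basis. For each basis vector v_i, ℓ(v_i) = <v_i, a> is a linear equation in the a_j's. Collect the n equations into a matrix system V a = ℓ, where row i of V is v_i (expressed in the standard basis). Since V is invertible (lower-triangular with 1s on the diagonal, up to permutation), solve by back-substitution:
  V =
[[0, 1, 0],
 [1, 0, 0],
 [1, 0, 1]]
  V a = (3, 3, 5)
Solving gives a = (3, 3, 2).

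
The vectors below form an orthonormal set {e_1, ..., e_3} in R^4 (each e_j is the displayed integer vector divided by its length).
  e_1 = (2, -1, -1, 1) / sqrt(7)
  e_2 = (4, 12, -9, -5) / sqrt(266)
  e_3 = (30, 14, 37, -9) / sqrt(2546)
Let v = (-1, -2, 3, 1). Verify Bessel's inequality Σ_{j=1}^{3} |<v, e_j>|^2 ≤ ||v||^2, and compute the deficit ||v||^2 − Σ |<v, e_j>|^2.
Σ |<v, e_j>|^2 = 996/67; ||v||^2 = 15; deficit = 9/67

Write each e_j = u_j / sqrt(<u_j, u_j>) where u_j is the displayed integer vector. Then <v, e_j> = <v, u_j> / sqrt(<u_j, u_j>), so |<v, e_j>|^2 = <v, u_j>^2 / <u_j, u_j>.
Coefficients: <v, e_1> = -2/sqrt(7), <v, e_2> = -60/sqrt(266), <v, e_3> = 44/sqrt(2546).
Square and sum: Σ |<v, e_j>|^2 = 996/67.
Compute ||v||^2 = v·v = 15.
Deficit = 15 − 996/67 = 9/67 ≥ 0, confirming Bessel's inequality. (The deficit equals ||v − Σ <v,e_j> e_j||^2, the squared distance from v to span{e_j}.)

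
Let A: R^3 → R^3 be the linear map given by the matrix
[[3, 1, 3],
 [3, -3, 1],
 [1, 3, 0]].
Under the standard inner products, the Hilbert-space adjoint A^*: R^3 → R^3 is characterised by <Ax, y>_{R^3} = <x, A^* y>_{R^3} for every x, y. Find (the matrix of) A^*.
A^* = A^T =
[[3, 3, 1],
 [1, -3, 3],
 [3, 1, 0]]

For real matrices with standard dot products, the defining identity <Ax, y> = <x, A^* y> gives (Ax)^T y = x^T (A^*) y, i.e. x^T A^T y = x^T (A^*) y. Since this holds for all x, y, we must have A^* = A^T. Therefore
A^* =
[[3, 3, 1],
 [1, -3, 3],
 [3, 1, 0]].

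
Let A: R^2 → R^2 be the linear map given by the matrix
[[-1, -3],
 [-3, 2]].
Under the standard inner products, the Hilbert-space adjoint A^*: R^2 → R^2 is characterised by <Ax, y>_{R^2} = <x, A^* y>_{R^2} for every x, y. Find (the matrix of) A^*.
A^* = A^T =
[[-1, -3],
 [-3, 2]]

For real matrices with standard dot products, the defining identity <Ax, y> = <x, A^* y> gives (Ax)^T y = x^T (A^*) y, i.e. x^T A^T y = x^T (A^*) y. Since this holds for all x, y, we must have A^* = A^T. Therefore
A^* =
[[-1, -3],
 [-3, 2]].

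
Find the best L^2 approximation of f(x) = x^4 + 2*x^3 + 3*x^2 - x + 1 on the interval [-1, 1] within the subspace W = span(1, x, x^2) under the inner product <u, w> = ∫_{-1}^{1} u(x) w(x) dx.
g(x) = 27*x^2/7 + x/5 + 32/35

The best approximation g ∈ W is the orthogonal projection of f onto W. Writing g = a_0 + a_1 x + a_2 x^2, the coefficients solve the normal equations G · a = b where
  G_{ij} = <φ_i, φ_j> and b_i = <f, φ_i>, with φ_0 = 1, φ_1 = x, φ_2 = x^2.
G =
  [2, 0, 2/3]
  [0, 2/3, 0]
  [2/3, 0, 2/5],
b = (22/5, 2/15, 226/105).
Solving gives a_0 = 32/35, a_1 = 1/5, a_2 = 27/7, so
  g(x) = 27*x^2/7 + x/5 + 32/35.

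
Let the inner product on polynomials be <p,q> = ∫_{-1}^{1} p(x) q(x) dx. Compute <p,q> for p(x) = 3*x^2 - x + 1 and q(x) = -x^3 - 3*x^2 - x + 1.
<p,q> = -8/15

Expand the product: p(x)·q(x) = -3*x^5 - 8*x^4 - x^3 + x^2 - 2*x + 1.
∫_{-1}^{1} of each monomial x^k gives [2/(k+1) if k even, 0 if k odd]. Integrating term-by-term (or equivalently evaluating the antiderivative F(x) = -x^6/2 - 8*x^5/5 - x^4/4 + x^3/3 - x^2 + x at the endpoints):
  F(1) − F(−1) = -121/60 − (-89/60) = -8/15.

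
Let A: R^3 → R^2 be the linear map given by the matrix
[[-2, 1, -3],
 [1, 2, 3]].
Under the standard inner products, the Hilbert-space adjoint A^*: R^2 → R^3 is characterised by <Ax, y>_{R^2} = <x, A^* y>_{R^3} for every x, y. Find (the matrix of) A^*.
A^* = A^T =
[[-2, 1],
 [1, 2],
 [-3, 3]]

For real matrices with standard dot products, the defining identity <Ax, y> = <x, A^* y> gives (Ax)^T y = x^T (A^*) y, i.e. x^T A^T y = x^T (A^*) y. Since this holds for all x, y, we must have A^* = A^T. Therefore
A^* =
[[-2, 1],
 [1, 2],
 [-3, 3]].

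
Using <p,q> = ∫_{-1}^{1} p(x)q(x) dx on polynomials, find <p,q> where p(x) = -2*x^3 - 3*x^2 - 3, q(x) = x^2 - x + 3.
<p,q> = -132/5

Expand the product: p(x)·q(x) = -2*x^5 - x^4 - 3*x^3 - 12*x^2 + 3*x - 9.
∫_{-1}^{1} of each monomial x^k gives [2/(k+1) if k even, 0 if k odd]. Integrating term-by-term (or equivalently evaluating the antiderivative F(x) = -x^6/3 - x^5/5 - 3*x^4/4 - 4*x^3 + 3*x^2/2 - 9*x at the endpoints):
  F(1) − F(−1) = -767/60 − (817/60) = -132/5.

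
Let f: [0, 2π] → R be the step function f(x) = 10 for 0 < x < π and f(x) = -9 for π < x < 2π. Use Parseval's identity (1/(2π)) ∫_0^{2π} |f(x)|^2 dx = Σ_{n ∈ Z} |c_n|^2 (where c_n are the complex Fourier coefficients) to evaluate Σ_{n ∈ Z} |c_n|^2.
Σ |c_n|^2 = 181/2

Parseval equates the L^2 energy of f (normalised by 1/(2π)) with the ℓ^2 sum of its Fourier coefficients: (1/(2π)) ∫_0^{2π} |f|^2 = Σ |c_n|^2.
Compute the left side: (1/(2π)) [∫_0^π 10^2 dx + ∫_π^{2π} (-9)^2 dx] = (1/(2π)) · (100π + 81π) = (100 + 81)/2 = 181/2.
So Σ_{n ∈ Z} |c_n|^2 = 181/2.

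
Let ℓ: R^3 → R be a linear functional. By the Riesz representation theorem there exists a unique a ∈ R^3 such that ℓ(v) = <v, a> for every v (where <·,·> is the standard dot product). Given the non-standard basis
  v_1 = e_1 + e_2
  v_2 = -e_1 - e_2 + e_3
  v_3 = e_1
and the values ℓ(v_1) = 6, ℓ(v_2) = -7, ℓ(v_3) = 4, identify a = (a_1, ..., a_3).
a = (4, 2, -1)

Write a = (a_1, ..., a_3) in the standard basis. For each basis vector v_i, ℓ(v_i) = <v_i, a> is a linear equation in the a_j's. Collect the n equations into a matrix system V a = ℓ, where row i of V is v_i (expressed in the standard basis). Since V is invertible (lower-triangular with 1s on the diagonal, up to permutation), solve by back-substitution:
  V =
[[1, 1, 0],
 [-1, -1, 1],
 [1, 0, 0]]
  V a = (6, -7, 4)
Solving gives a = (4, 2, -1).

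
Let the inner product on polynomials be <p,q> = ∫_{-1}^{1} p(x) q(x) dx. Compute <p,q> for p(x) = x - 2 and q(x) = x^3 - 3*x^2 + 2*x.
<p,q> = 86/15

Expand the product: p(x)·q(x) = x^4 - 5*x^3 + 8*x^2 - 4*x.
∫_{-1}^{1} of each monomial x^k gives [2/(k+1) if k even, 0 if k odd]. Integrating term-by-term (or equivalently evaluating the antiderivative F(x) = x^5/5 - 5*x^4/4 + 8*x^3/3 - 2*x^2 at the endpoints):
  F(1) − F(−1) = -23/60 − (-367/60) = 86/15.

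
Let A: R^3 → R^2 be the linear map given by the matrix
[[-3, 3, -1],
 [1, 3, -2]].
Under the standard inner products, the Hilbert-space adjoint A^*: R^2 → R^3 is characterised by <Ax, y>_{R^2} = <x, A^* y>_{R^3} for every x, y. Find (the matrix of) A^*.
A^* = A^T =
[[-3, 1],
 [3, 3],
 [-1, -2]]

For real matrices with standard dot products, the defining identity <Ax, y> = <x, A^* y> gives (Ax)^T y = x^T (A^*) y, i.e. x^T A^T y = x^T (A^*) y. Since this holds for all x, y, we must have A^* = A^T. Therefore
A^* =
[[-3, 1],
 [3, 3],
 [-1, -2]].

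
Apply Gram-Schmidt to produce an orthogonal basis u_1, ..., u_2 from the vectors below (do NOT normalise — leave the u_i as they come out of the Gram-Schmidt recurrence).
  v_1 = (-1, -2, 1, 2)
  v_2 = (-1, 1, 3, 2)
Orthogonal basis:
  u_1 = (-1, -2, 1, 2)
  u_2 = (-2/5, 11/5, 12/5, 4/5)

Apply the Gram-Schmidt recurrence
  u_1 = v_1
  u_i = v_i − Σ_{j<i} ((v_i · u_j) / (u_j · u_j)) · u_j.

Step by step this gives:
  u_1 = (-1, -2, 1, 2)
  u_2 = (-2/5, 11/5, 12/5, 4/5)

Orthogonality check:
  u_2 · u_1 = 0 (should be 0)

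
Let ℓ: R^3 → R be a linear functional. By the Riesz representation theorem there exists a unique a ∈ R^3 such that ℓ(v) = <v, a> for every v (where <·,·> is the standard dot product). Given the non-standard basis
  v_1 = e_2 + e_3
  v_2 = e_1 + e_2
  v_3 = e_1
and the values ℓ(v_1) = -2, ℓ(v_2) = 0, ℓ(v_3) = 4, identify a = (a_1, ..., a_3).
a = (4, -4, 2)

Write a = (a_1, ..., a_3) in the standard basis. For each basis vector v_i, ℓ(v_i) = <v_i, a> is a linear equation in the a_j's. Collect the n equations into a matrix system V a = ℓ, where row i of V is v_i (expressed in the standard basis). Since V is invertible (lower-triangular with 1s on the diagonal, up to permutation), solve by back-substitution:
  V =
[[0, 1, 1],
 [1, 1, 0],
 [1, 0, 0]]
  V a = (-2, 0, 4)
Solving gives a = (4, -4, 2).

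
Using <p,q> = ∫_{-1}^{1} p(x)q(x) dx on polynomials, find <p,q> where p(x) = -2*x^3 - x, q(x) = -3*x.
<p,q> = 22/5

Expand the product: p(x)·q(x) = 6*x^4 + 3*x^2.
∫_{-1}^{1} of each monomial x^k gives [2/(k+1) if k even, 0 if k odd]. Integrating term-by-term (or equivalently evaluating the antiderivative F(x) = 6*x^5/5 + x^3 at the endpoints):
  F(1) − F(−1) = 11/5 − (-11/5) = 22/5.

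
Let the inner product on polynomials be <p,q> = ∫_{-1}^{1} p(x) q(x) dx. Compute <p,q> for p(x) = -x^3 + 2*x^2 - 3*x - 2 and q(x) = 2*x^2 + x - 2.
<p,q> = 28/15

Expand the product: p(x)·q(x) = -2*x^5 + 3*x^4 - 2*x^3 - 11*x^2 + 4*x + 4.
∫_{-1}^{1} of each monomial x^k gives [2/(k+1) if k even, 0 if k odd]. Integrating term-by-term (or equivalently evaluating the antiderivative F(x) = -x^6/3 + 3*x^5/5 - x^4/2 - 11*x^3/3 + 2*x^2 + 4*x at the endpoints):
  F(1) − F(−1) = 21/10 − (7/30) = 28/15.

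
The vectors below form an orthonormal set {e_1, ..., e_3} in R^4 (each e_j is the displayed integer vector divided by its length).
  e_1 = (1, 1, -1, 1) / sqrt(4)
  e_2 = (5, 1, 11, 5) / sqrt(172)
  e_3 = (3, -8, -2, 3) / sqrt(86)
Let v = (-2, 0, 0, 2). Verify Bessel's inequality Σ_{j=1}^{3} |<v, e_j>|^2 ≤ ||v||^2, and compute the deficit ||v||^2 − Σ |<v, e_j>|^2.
Σ |<v, e_j>|^2 = 0; ||v||^2 = 8; deficit = 8

Write each e_j = u_j / sqrt(<u_j, u_j>) where u_j is the displayed integer vector. Then <v, e_j> = <v, u_j> / sqrt(<u_j, u_j>), so |<v, e_j>|^2 = <v, u_j>^2 / <u_j, u_j>.
Coefficients: <v, e_1> = 0/sqrt(4), <v, e_2> = 0/sqrt(172), <v, e_3> = 0/sqrt(86).
Square and sum: Σ |<v, e_j>|^2 = 0.
Compute ||v||^2 = v·v = 8.
Deficit = 8 − 0 = 8 ≥ 0, confirming Bessel's inequality. (The deficit equals ||v − Σ <v,e_j> e_j||^2, the squared distance from v to span{e_j}.)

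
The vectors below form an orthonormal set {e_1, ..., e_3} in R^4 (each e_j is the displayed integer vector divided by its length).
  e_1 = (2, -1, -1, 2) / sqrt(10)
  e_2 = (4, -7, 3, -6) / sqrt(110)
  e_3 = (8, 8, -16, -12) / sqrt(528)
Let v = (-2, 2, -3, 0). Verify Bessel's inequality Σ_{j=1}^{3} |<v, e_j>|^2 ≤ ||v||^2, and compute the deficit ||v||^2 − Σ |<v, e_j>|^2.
Σ |<v, e_j>|^2 = 14; ||v||^2 = 17; deficit = 3

Write each e_j = u_j / sqrt(<u_j, u_j>) where u_j is the displayed integer vector. Then <v, e_j> = <v, u_j> / sqrt(<u_j, u_j>), so |<v, e_j>|^2 = <v, u_j>^2 / <u_j, u_j>.
Coefficients: <v, e_1> = -3/sqrt(10), <v, e_2> = -31/sqrt(110), <v, e_3> = 48/sqrt(528).
Square and sum: Σ |<v, e_j>|^2 = 14.
Compute ||v||^2 = v·v = 17.
Deficit = 17 − 14 = 3 ≥ 0, confirming Bessel's inequality. (The deficit equals ||v − Σ <v,e_j> e_j||^2, the squared distance from v to span{e_j}.)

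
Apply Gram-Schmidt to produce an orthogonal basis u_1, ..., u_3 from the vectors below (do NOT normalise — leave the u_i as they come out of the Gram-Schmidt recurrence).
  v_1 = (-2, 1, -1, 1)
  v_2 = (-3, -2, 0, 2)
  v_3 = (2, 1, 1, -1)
Orthogonal basis:
  u_1 = (-2, 1, -1, 1)
  u_2 = (-9/7, -20/7, 6/7, 8/7)
  u_3 = (-4/83, 28/83, 58/83, 22/83)

Apply the Gram-Schmidt recurrence
  u_1 = v_1
  u_i = v_i − Σ_{j<i} ((v_i · u_j) / (u_j · u_j)) · u_j.

Step by step this gives:
  u_1 = (-2, 1, -1, 1)
  u_2 = (-9/7, -20/7, 6/7, 8/7)
  u_3 = (-4/83, 28/83, 58/83, 22/83)

Orthogonality check:
  u_2 · u_1 = 0 (should be 0)
  u_3 · u_1 = 0 (should be 0)
  u_3 · u_2 = 0 (should be 0)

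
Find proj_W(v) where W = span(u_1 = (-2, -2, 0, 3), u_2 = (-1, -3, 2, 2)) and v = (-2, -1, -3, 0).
proj_W(v) = (-13/10, 59/110, -101/55, 82/55)

Set up U = [u_1 | ... | u_2] ∈ R^(4×2). The projector onto W = col(U) is P = U (U^T U)^(-1) U^T.
Compute U^T U =
  [17, 14]
  [14, 18],
and U^T v = (6, -1).
Solve U^T U · c = U^T v for the coefficients: c = (61/55, -101/110). The projection is proj_W(v) = U c.
Check: (v - proj_W(v)) · u_1 = 0  (should be 0).
Check: (v - proj_W(v)) · u_2 = 0  (should be 0).
Result: proj_W(v) = (-13/10, 59/110, -101/55, 82/55).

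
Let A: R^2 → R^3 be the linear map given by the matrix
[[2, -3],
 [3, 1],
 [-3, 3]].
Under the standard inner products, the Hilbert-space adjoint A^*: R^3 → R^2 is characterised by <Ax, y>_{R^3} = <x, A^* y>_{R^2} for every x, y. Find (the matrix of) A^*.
A^* = A^T =
[[2, 3, -3],
 [-3, 1, 3]]

For real matrices with standard dot products, the defining identity <Ax, y> = <x, A^* y> gives (Ax)^T y = x^T (A^*) y, i.e. x^T A^T y = x^T (A^*) y. Since this holds for all x, y, we must have A^* = A^T. Therefore
A^* =
[[2, 3, -3],
 [-3, 1, 3]].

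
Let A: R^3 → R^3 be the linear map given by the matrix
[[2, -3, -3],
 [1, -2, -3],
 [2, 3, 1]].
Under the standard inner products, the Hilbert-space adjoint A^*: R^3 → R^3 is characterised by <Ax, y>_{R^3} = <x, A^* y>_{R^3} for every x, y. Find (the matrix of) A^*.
A^* = A^T =
[[2, 1, 2],
 [-3, -2, 3],
 [-3, -3, 1]]

For real matrices with standard dot products, the defining identity <Ax, y> = <x, A^* y> gives (Ax)^T y = x^T (A^*) y, i.e. x^T A^T y = x^T (A^*) y. Since this holds for all x, y, we must have A^* = A^T. Therefore
A^* =
[[2, 1, 2],
 [-3, -2, 3],
 [-3, -3, 1]].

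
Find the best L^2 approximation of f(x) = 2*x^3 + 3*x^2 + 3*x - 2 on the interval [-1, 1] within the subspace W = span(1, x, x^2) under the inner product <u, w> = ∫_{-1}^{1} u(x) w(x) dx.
g(x) = 3*x^2 + 21*x/5 - 2

The best approximation g ∈ W is the orthogonal projection of f onto W. Writing g = a_0 + a_1 x + a_2 x^2, the coefficients solve the normal equations G · a = b where
  G_{ij} = <φ_i, φ_j> and b_i = <f, φ_i>, with φ_0 = 1, φ_1 = x, φ_2 = x^2.
G =
  [2, 0, 2/3]
  [0, 2/3, 0]
  [2/3, 0, 2/5],
b = (-2, 14/5, -2/15).
Solving gives a_0 = -2, a_1 = 21/5, a_2 = 3, so
  g(x) = 3*x^2 + 21*x/5 - 2.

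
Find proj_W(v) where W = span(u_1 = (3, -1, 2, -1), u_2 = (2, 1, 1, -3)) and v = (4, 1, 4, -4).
proj_W(v) = (23/5, 2/5, 67/25, -106/25)

Set up U = [u_1 | ... | u_2] ∈ R^(4×2). The projector onto W = col(U) is P = U (U^T U)^(-1) U^T.
Compute U^T U =
  [15, 10]
  [10, 15],
and U^T v = (23, 25).
Solve U^T U · c = U^T v for the coefficients: c = (19/25, 29/25). The projection is proj_W(v) = U c.
Check: (v - proj_W(v)) · u_1 = 0  (should be 0).
Check: (v - proj_W(v)) · u_2 = 0  (should be 0).
Result: proj_W(v) = (23/5, 2/5, 67/25, -106/25).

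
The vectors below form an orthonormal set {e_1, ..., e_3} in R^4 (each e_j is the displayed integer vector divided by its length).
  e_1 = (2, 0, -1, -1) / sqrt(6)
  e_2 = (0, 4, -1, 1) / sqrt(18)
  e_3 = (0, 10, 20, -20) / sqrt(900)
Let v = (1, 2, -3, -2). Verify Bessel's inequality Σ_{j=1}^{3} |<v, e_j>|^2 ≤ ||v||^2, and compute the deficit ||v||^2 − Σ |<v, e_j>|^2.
Σ |<v, e_j>|^2 = 38/3; ||v||^2 = 18; deficit = 16/3

Write each e_j = u_j / sqrt(<u_j, u_j>) where u_j is the displayed integer vector. Then <v, e_j> = <v, u_j> / sqrt(<u_j, u_j>), so |<v, e_j>|^2 = <v, u_j>^2 / <u_j, u_j>.
Coefficients: <v, e_1> = 7/sqrt(6), <v, e_2> = 9/sqrt(18), <v, e_3> = 0/sqrt(900).
Square and sum: Σ |<v, e_j>|^2 = 38/3.
Compute ||v||^2 = v·v = 18.
Deficit = 18 − 38/3 = 16/3 ≥ 0, confirming Bessel's inequality. (The deficit equals ||v − Σ <v,e_j> e_j||^2, the squared distance from v to span{e_j}.)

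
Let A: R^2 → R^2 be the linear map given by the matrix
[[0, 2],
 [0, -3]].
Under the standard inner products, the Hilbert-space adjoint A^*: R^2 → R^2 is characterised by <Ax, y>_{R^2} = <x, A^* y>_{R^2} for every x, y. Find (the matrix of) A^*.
A^* = A^T =
[[0, 0],
 [2, -3]]

For real matrices with standard dot products, the defining identity <Ax, y> = <x, A^* y> gives (Ax)^T y = x^T (A^*) y, i.e. x^T A^T y = x^T (A^*) y. Since this holds for all x, y, we must have A^* = A^T. Therefore
A^* =
[[0, 0],
 [2, -3]].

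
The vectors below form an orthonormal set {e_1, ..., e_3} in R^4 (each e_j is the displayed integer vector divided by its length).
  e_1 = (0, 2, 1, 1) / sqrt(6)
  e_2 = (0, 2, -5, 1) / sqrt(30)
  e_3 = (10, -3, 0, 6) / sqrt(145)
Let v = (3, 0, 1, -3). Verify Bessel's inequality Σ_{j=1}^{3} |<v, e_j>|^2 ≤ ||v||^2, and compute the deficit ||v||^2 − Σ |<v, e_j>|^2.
Σ |<v, e_j>|^2 = 110/29; ||v||^2 = 19; deficit = 441/29

Write each e_j = u_j / sqrt(<u_j, u_j>) where u_j is the displayed integer vector. Then <v, e_j> = <v, u_j> / sqrt(<u_j, u_j>), so |<v, e_j>|^2 = <v, u_j>^2 / <u_j, u_j>.
Coefficients: <v, e_1> = -2/sqrt(6), <v, e_2> = -8/sqrt(30), <v, e_3> = 12/sqrt(145).
Square and sum: Σ |<v, e_j>|^2 = 110/29.
Compute ||v||^2 = v·v = 19.
Deficit = 19 − 110/29 = 441/29 ≥ 0, confirming Bessel's inequality. (The deficit equals ||v − Σ <v,e_j> e_j||^2, the squared distance from v to span{e_j}.)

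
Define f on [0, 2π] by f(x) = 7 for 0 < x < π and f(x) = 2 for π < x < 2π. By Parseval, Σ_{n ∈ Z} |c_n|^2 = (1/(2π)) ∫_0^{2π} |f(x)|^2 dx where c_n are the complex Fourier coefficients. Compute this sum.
Σ |c_n|^2 = 53/2

Parseval equates the L^2 energy of f (normalised by 1/(2π)) with the ℓ^2 sum of its Fourier coefficients: (1/(2π)) ∫_0^{2π} |f|^2 = Σ |c_n|^2.
Compute the left side: (1/(2π)) [∫_0^π 7^2 dx + ∫_π^{2π} 2^2 dx] = (1/(2π)) · (49π + 4π) = (49 + 4)/2 = 53/2.
So Σ_{n ∈ Z} |c_n|^2 = 53/2.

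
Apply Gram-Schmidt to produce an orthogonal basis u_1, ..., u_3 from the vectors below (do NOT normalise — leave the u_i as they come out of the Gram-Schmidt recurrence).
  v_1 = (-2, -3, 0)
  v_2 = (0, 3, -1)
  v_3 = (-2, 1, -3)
Orthogonal basis:
  u_1 = (-2, -3, 0)
  u_2 = (-18/13, 12/13, -1)
  u_3 = (30/49, -20/49, -60/49)

Apply the Gram-Schmidt recurrence
  u_1 = v_1
  u_i = v_i − Σ_{j<i} ((v_i · u_j) / (u_j · u_j)) · u_j.

Step by step this gives:
  u_1 = (-2, -3, 0)
  u_2 = (-18/13, 12/13, -1)
  u_3 = (30/49, -20/49, -60/49)

Orthogonality check:
  u_2 · u_1 = 0 (should be 0)
  u_3 · u_1 = 0 (should be 0)
  u_3 · u_2 = 0 (should be 0)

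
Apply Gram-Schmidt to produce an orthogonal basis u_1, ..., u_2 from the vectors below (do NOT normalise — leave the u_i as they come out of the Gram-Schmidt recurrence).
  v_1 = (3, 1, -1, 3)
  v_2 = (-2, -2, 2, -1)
Orthogonal basis:
  u_1 = (3, 1, -1, 3)
  u_2 = (-1/20, -27/20, 27/20, 19/20)

Apply the Gram-Schmidt recurrence
  u_1 = v_1
  u_i = v_i − Σ_{j<i} ((v_i · u_j) / (u_j · u_j)) · u_j.

Step by step this gives:
  u_1 = (3, 1, -1, 3)
  u_2 = (-1/20, -27/20, 27/20, 19/20)

Orthogonality check:
  u_2 · u_1 = 0 (should be 0)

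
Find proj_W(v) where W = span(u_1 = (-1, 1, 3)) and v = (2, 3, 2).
proj_W(v) = (-7/11, 7/11, 21/11)

Set up U = [u_1 | ... | u_1] ∈ R^(3×1). The projector onto W = col(U) is P = U (U^T U)^(-1) U^T.
Compute U^T U =
  [11],
and U^T v = (7).
Solve U^T U · c = U^T v for the coefficients: c = (7/11). The projection is proj_W(v) = U c.
Check: (v - proj_W(v)) · u_1 = 0  (should be 0).
Result: proj_W(v) = (-7/11, 7/11, 21/11).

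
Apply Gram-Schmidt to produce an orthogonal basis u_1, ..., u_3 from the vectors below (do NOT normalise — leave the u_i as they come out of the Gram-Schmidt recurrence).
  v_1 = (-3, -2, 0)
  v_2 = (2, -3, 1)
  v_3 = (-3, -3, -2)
Orthogonal basis:
  u_1 = (-3, -2, 0)
  u_2 = (2, -3, 1)
  u_3 = (29/91, -87/182, -29/14)

Apply the Gram-Schmidt recurrence
  u_1 = v_1
  u_i = v_i − Σ_{j<i} ((v_i · u_j) / (u_j · u_j)) · u_j.

Step by step this gives:
  u_1 = (-3, -2, 0)
  u_2 = (2, -3, 1)
  u_3 = (29/91, -87/182, -29/14)

Orthogonality check:
  u_2 · u_1 = 0 (should be 0)
  u_3 · u_1 = 0 (should be 0)
  u_3 · u_2 = 0 (should be 0)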